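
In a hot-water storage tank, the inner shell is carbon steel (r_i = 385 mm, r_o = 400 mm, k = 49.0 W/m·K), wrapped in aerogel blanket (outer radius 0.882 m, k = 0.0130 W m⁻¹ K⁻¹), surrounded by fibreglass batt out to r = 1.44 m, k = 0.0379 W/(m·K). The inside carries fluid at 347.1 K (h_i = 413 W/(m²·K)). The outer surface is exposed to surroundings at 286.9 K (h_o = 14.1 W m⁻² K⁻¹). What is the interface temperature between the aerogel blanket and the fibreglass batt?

Treat each layer as a resistance in series:
  R_conv,in = 1/(4πr²h) = 1/(4π·0.385²·413) = 0.001300 K/W
  R_carbon steel = (1/0.385 − 1/0.400)/(4πk) = 0.09740/(4π·49.0) = 1.582×10^-4 K/W
  R_aerogel blanket = (1/0.400 − 1/0.882)/(4πk) = 1.366/(4π·0.0130) = 8.363 K/W
  R_fibreglass batt = (1/0.882 − 1/1.44)/(4πk) = 0.4393/(4π·0.0379) = 0.9225 K/W
  R_conv,out = 1/(4πr²h) = 1/(4π·1.44²·14.1) = 0.002722 K/W
ΣR = 0.001300 + 1.582×10^-4 + 8.363 + 0.9225 + 0.002722 = 9.290 K/W
Q = ΔT/ΣR = (347.1 K − 286.9 K)/9.290 = 6.480 W
From the inner boundary to the aerogel blanket/fibreglass batt interface, ΣR_partial = 8.364 K/W.
T_interface = T_in − Q·ΣR_partial = 347.1 K − (6.480)(8.364) = 292.9 K

T = 292.9 K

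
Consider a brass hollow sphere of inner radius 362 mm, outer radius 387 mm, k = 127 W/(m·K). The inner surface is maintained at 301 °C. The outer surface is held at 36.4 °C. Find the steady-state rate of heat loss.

Q = 2.37×10^6 W

Q = 4πk·ΔT/(1/r₁ − 1/r₂) = 4π × 127 × 264.6 / (1/0.362 − 1/0.387) = 2.37×10^6 W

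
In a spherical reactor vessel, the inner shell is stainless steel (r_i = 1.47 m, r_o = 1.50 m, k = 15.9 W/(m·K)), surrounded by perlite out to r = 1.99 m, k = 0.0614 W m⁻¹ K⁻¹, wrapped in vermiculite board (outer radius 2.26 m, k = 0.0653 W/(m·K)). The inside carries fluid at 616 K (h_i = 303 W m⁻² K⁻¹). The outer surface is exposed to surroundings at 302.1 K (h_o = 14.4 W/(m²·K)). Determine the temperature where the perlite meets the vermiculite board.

T = 383 K

Treat each layer as a resistance in series:
  R_conv,in = 1/(4πr²h) = 1/(4π·1.47²·303) = 1.215×10^-4 K/W
  R_stainless steel = (1/1.47 − 1/1.50)/(4πk) = 0.01361/(4π·15.9) = 6.809×10^-5 K/W
  R_perlite = (1/1.50 − 1/1.99)/(4πk) = 0.1642/(4π·0.0614) = 0.2128 K/W
  R_vermiculite board = (1/1.99 − 1/2.26)/(4πk) = 0.06003/(4π·0.0653) = 0.07316 K/W
  R_conv,out = 1/(4πr²h) = 1/(4π·2.26²·14.4) = 0.001082 K/W
ΣR = 1.215×10^-4 + 6.809×10^-5 + 0.2128 + 0.07316 + 0.001082 = 0.2872 K/W
Q = ΔT/ΣR = (616 K − 302.1 K)/0.2872 = 1093 W
From the inner boundary to the perlite/vermiculite board interface, ΣR_partial = 0.2130 K/W.
T_interface = T_in − Q·ΣR_partial = 616 K − (1093)(0.2130) = 383 K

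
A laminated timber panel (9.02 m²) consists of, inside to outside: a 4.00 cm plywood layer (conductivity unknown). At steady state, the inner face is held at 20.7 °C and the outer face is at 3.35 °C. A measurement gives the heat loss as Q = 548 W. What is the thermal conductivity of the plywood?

ΣR = ΔT/Q = |20.7 − 3.35|/548 = 0.03166 K/W
L/(kA) = 0.03166 ⇒ k = 0.0400/(0.03166·9.02) = 0.140 W/m·K

k = 0.140 W/m·K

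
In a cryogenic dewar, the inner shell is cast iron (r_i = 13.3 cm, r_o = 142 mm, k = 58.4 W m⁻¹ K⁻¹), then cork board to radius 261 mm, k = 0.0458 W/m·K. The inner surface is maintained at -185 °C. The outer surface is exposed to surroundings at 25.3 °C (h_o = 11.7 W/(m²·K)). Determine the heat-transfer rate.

Q = 37.0 W

Treat each layer as a resistance in series:
  R_cast iron = (1/0.133 − 1/0.142)/(4πk) = 0.4765/(4π·58.4) = 6.494×10^-4 K/W
  R_cork board = (1/0.142 − 1/0.261)/(4πk) = 3.211/(4π·0.0458) = 5.579 K/W
  R_conv,out = 1/(4πr²h) = 1/(4π·0.261²·11.7) = 0.09984 K/W
ΣR = 6.494×10^-4 + 5.579 + 0.09984 = 5.679 K/W
Q = ΔT/ΣR = (-185 °C − 25.3 °C)/5.679 = -37.0 W
(Negative Q ⇒ heat flows inward; heat gain = 37.0 W.)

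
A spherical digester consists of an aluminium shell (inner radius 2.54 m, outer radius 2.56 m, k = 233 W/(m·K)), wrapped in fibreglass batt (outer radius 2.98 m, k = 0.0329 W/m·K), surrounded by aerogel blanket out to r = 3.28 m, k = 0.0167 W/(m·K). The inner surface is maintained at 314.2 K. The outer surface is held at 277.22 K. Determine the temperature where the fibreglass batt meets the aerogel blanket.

T = 296.6 K

Resistance network (inner→outer):
  R_aluminium = (1/2.54 − 1/2.56)/(4πk) = 0.003076/(4π·233) = 1.050×10^-6 K/W
  R_fibreglass batt = (1/2.56 − 1/2.98)/(4πk) = 0.05505/(4π·0.0329) = 0.1332 K/W
  R_aerogel blanket = (1/2.98 − 1/3.28)/(4πk) = 0.03069/(4π·0.0167) = 0.1463 K/W
ΣR = 1.050×10^-6 + 0.1332 + 0.1463 = 0.2795 K/W
Q = ΔT/ΣR = (314.2 K − 277.22 K)/0.2795 = 132.3 W
From the inner boundary to the fibreglass batt/aerogel blanket interface, ΣR_partial = 0.1332 K/W.
T_interface = T_in − Q·ΣR_partial = 314.2 K − (132.3)(0.1332) = 296.6 K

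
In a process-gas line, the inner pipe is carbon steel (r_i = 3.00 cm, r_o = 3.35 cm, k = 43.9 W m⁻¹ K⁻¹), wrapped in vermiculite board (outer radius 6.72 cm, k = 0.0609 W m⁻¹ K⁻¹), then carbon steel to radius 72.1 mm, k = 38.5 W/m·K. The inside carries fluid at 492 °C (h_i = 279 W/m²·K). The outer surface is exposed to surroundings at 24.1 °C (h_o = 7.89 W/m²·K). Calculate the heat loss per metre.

Treat each layer as a resistance in series:
  R'_conv,in = 1/(2πr h) = 1/(2π·0.0300·279) = 0.01901 m·K/W
  R'_carbon steel = ln(0.0335/0.0300)/(2πk) = 0.1103/(2π·43.9) = 4.001×10^-4 m·K/W
  R'_vermiculite board = ln(0.0672/0.0335)/(2πk) = 0.6961/(2π·0.0609) = 1.819 m·K/W
  R'_carbon steel = ln(0.0721/0.0672)/(2πk) = 0.07038/(2π·38.5) = 2.909×10^-4 m·K/W
  R'_conv,out = 1/(2πr h) = 1/(2π·0.0721·7.89) = 0.2798 m·K/W
ΣR = 0.01901 + 4.001×10^-4 + 1.819 + 2.909×10^-4 + 0.2798 = 2.119 m·K/W
Q' = ΔT/ΣR = (492 °C − 24.1 °C)/2.119 = 221 W/m

Q' = 221 W/m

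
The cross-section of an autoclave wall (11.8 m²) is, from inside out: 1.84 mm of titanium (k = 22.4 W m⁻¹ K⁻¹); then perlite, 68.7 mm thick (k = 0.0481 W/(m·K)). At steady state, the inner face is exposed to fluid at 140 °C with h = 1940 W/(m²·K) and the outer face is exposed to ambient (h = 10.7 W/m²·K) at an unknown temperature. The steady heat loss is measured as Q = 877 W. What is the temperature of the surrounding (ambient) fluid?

T_out = 26.9 °C

Series resistances:
  R_conv,in = 1/(hA) = 1/(1940·11.8) = 4.368×10^-5 K/W
  R_titanium = L/(kA) = 0.00184/(22.4·11.8) = 6.961×10^-6 K/W
  R_perlite = L/(kA) = 0.0687/(0.0481·11.8) = 0.1210 K/W
  R_conv,out = 1/(hA) = 1/(10.7·11.8) = 0.007920 K/W
ΣR = 0.1290 K/W
ΔT = Q·ΣR = 877 × 0.1290 = 113.1 K
Heat flows outward, so T_out = T_in − ΔT = 140 − 113.1 = 26.9 °C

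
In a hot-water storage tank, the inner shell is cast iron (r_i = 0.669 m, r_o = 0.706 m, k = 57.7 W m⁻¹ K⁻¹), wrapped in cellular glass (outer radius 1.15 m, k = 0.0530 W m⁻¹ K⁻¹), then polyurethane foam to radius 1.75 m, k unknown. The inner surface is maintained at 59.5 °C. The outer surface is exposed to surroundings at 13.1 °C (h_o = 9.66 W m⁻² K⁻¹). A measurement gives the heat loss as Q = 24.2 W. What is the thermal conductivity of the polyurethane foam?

ΣR = ΔT/Q = |59.5 − 13.1|/24.2 = 1.917 K/W
Known resistances:
  R_cast iron = (1/0.669 − 1/0.706)/(4πk) = 0.07834/(4π·57.7) = 1.080×10^-4 K/W
  R_cellular glass = (1/0.706 − 1/1.15)/(4πk) = 0.5469/(4π·0.0530) = 0.8211 K/W
  R_conv,out = 1/(4πr²h) = 1/(4π·1.75²·9.66) = 0.002690 K/W
R_polyurethane foam = ΣR − ΣR_known = 1.917 − 0.8239 = 1.093 K/W
(1/r₁−1/r₂)/(4πk) = 1.093 ⇒ k = 0.2981/(4π·1.093) = 0.0217 W/m·K

k = 0.0217 W/m·K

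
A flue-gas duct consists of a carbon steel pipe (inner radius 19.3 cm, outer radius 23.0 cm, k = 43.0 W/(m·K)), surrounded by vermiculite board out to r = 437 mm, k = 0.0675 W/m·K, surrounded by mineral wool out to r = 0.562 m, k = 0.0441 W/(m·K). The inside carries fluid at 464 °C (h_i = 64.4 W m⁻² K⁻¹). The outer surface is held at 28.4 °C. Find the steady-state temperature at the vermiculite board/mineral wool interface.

T = 191 °C

Treat each layer as a resistance in series:
  R'_conv,in = 1/(2πr h) = 1/(2π·0.193·64.4) = 0.01280 m·K/W
  R'_carbon steel = ln(0.230/0.193)/(2πk) = 0.1754/(2π·43.0) = 6.492×10^-4 m·K/W
  R'_vermiculite board = ln(0.437/0.230)/(2πk) = 0.6419/(2π·0.0675) = 1.513 m·K/W
  R'_mineral wool = ln(0.562/0.437)/(2πk) = 0.2516/(2π·0.0441) = 0.9079 m·K/W
ΣR = 0.01280 + 6.492×10^-4 + 1.513 + 0.9079 = 2.434 m·K/W
Q' = ΔT/ΣR = (464 °C − 28.4 °C)/2.434 = 179.0 W/m
From the inner boundary to the vermiculite board/mineral wool interface, ΣR_partial = 1.526 m·K/W.
T_interface = T_in − Q'·ΣR_partial = 464 °C − (179.0)(1.526) = 191 °C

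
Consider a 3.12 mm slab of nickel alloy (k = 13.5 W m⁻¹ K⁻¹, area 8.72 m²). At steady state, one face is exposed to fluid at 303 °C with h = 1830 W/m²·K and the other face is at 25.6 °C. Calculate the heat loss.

Q = 3110 kW

Resistance network (inner→outer):
  R_conv,in = 1/(hA) = 1/(1830·8.72) = 6.267×10^-5 K/W
  R_nickel alloy = L/(kA) = 0.00312/(13.5·8.72) = 2.650×10^-5 K/W
ΣR = 6.267×10^-5 + 2.650×10^-5 = 8.917×10^-5 K/W
Q = ΔT/ΣR = (303 °C − 25.6 °C)/8.917×10^-5 = 3.11×10^6 W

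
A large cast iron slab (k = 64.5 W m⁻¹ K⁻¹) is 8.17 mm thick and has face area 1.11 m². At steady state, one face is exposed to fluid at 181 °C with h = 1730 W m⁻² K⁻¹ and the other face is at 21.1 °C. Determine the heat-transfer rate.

Series thermal resistances, inner to outer:
  R_conv,in = 1/(hA) = 1/(1730·1.11) = 5.208×10^-4 K/W
  R_cast iron = L/(kA) = 0.00817/(64.5·1.11) = 1.141×10^-4 K/W
ΣR = 5.208×10^-4 + 1.141×10^-4 = 6.349×10^-4 K/W
Q = ΔT/ΣR = (181 °C − 21.1 °C)/6.349×10^-4 = 2.52×10^5 W

Q = 252 kW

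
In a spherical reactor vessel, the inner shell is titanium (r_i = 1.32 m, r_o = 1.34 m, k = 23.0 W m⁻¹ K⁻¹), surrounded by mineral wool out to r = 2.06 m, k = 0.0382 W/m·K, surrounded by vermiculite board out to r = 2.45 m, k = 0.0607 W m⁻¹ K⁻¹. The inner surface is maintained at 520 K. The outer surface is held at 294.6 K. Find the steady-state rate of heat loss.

Treat each layer as a resistance in series:
  R_titanium = (1/1.32 − 1/1.34)/(4πk) = 0.01131/(4π·23.0) = 3.912×10^-5 K/W
  R_mineral wool = (1/1.34 − 1/2.06)/(4πk) = 0.2608/(4π·0.0382) = 0.5434 K/W
  R_vermiculite board = (1/2.06 − 1/2.45)/(4πk) = 0.07727/(4π·0.0607) = 0.1013 K/W
ΣR = 3.912×10^-5 + 0.5434 + 0.1013 = 0.6447 K/W
Q = ΔT/ΣR = (520 K − 294.6 K)/0.6447 = 350 W

Q = 350 W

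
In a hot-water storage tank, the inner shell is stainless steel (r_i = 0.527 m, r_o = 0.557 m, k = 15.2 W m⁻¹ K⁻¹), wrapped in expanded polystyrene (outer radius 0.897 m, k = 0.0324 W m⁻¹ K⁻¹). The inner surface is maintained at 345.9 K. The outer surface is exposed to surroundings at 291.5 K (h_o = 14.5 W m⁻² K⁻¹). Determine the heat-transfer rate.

Q = 32.4 W

Resistance network (inner→outer):
  R_stainless steel = (1/0.527 − 1/0.557)/(4πk) = 0.1022/(4π·15.2) = 5.351×10^-4 K/W
  R_expanded polystyrene = (1/0.557 − 1/0.897)/(4πk) = 0.6805/(4π·0.0324) = 1.671 K/W
  R_conv,out = 1/(4πr²h) = 1/(4π·0.897²·14.5) = 0.006821 K/W
ΣR = 5.351×10^-4 + 1.671 + 0.006821 = 1.678 K/W
Q = ΔT/ΣR = (345.9 K − 291.5 K)/1.678 = 32.4 W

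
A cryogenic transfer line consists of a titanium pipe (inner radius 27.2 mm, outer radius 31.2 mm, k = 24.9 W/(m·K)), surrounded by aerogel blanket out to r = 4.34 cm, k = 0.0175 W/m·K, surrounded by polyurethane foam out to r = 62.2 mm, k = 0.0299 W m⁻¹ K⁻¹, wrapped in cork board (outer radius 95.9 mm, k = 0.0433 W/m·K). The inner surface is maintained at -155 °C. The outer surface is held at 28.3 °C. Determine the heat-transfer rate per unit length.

Series thermal resistances, inner to outer:
  R'_titanium = ln(0.0312/0.0272)/(2πk) = 0.1372/(2π·24.9) = 8.770×10^-4 m·K/W
  R'_aerogel blanket = ln(0.0434/0.0312)/(2πk) = 0.3300/(2π·0.0175) = 3.002 m·K/W
  R'_polyurethane foam = ln(0.0622/0.0434)/(2πk) = 0.3599/(2π·0.0299) = 1.916 m·K/W
  R'_cork board = ln(0.0959/0.0622)/(2πk) = 0.4330/(2π·0.0433) = 1.591 m·K/W
ΣR = 8.770×10^-4 + 3.002 + 1.916 + 1.591 = 6.510 m·K/W
Q' = ΔT/ΣR = (-155 °C − 28.3 °C)/6.510 = -28.2 W/m
(Negative Q' ⇒ heat flows inward; heat gain = 28.2 W/m.)

Q' = 28.2 W/m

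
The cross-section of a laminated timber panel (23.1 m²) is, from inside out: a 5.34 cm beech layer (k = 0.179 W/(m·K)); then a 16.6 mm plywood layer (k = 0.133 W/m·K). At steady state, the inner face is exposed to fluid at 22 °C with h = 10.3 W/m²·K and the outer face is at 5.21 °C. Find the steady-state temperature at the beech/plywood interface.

Resistance network (inner→outer):
  R_conv,in = 1/(hA) = 1/(10.3·23.1) = 0.004203 K/W
  R_beech = L/(kA) = 0.0534/(0.179·23.1) = 0.01291 K/W
  R_plywood = L/(kA) = 0.0166/(0.133·23.1) = 0.005403 K/W
ΣR = 0.004203 + 0.01291 + 0.005403 = 0.02252 K/W
Q = ΔT/ΣR = (22 °C − 5.21 °C)/0.02252 = 745.6 W
From the inner boundary to the beech/plywood interface, ΣR_partial = 0.01711 K/W.
T_interface = T_in − Q·ΣR_partial = 22 °C − (745.6)(0.01711) = 9.24 °C

T = 9.24 °C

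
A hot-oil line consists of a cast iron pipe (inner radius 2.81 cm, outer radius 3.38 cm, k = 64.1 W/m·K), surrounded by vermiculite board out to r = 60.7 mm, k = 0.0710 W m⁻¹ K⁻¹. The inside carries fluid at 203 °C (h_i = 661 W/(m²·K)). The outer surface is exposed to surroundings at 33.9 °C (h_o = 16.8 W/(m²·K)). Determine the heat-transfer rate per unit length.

Resistance network (inner→outer):
  R'_conv,in = 1/(2πr h) = 1/(2π·0.0281·661) = 0.008569 m·K/W
  R'_cast iron = ln(0.0338/0.0281)/(2πk) = 0.1847/(2π·64.1) = 4.586×10^-4 m·K/W
  R'_vermiculite board = ln(0.0607/0.0338)/(2πk) = 0.5855/(2π·0.0710) = 1.312 m·K/W
  R'_conv,out = 1/(2πr h) = 1/(2π·0.0607·16.8) = 0.1561 m·K/W
ΣR = 0.008569 + 4.586×10^-4 + 1.312 + 0.1561 = 1.477 m·K/W
Q' = ΔT/ΣR = (203 °C − 33.9 °C)/1.477 = 114 W/m

Q' = 114 W/m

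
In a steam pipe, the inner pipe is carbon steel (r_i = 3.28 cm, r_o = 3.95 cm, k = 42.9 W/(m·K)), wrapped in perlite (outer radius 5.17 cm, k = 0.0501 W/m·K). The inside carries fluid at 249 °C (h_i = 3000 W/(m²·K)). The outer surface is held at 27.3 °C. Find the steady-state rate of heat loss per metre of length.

Q' = 259 W/m

Treat each layer as a resistance in series:
  R'_conv,in = 1/(2πr h) = 1/(2π·0.0328·3000) = 0.001617 m·K/W
  R'_carbon steel = ln(0.0395/0.0328)/(2πk) = 0.1859/(2π·42.9) = 6.896×10^-4 m·K/W
  R'_perlite = ln(0.0517/0.0395)/(2πk) = 0.2692/(2π·0.0501) = 0.8550 m·K/W
ΣR = 0.001617 + 6.896×10^-4 + 0.8550 = 0.8573 m·K/W
Q' = ΔT/ΣR = (249 °C − 27.3 °C)/0.8573 = 259 W/m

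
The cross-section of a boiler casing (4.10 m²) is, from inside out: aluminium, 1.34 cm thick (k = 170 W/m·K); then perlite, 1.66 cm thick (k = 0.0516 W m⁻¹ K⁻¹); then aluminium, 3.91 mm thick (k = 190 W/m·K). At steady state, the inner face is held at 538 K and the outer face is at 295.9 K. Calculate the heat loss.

Series thermal resistances, inner to outer:
  R_aluminium = L/(kA) = 0.0134/(170·4.10) = 1.923×10^-5 K/W
  R_perlite = L/(kA) = 0.0166/(0.0516·4.10) = 0.07846 K/W
  R_aluminium = L/(kA) = 0.00391/(190·4.10) = 5.019×10^-6 K/W
ΣR = 1.923×10^-5 + 0.07846 + 5.019×10^-6 = 0.07848 K/W
Q = ΔT/ΣR = (538 K − 295.9 K)/0.07848 = 3080 W

Q = 3.08 kW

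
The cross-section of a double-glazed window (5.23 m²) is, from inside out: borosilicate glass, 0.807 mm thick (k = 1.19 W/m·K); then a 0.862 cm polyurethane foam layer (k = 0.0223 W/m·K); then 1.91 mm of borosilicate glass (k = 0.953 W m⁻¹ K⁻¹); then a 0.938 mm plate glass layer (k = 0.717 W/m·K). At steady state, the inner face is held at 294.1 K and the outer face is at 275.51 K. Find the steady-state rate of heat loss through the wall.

Resistance network (inner→outer):
  R_borosilicate glass = L/(kA) = 8.07×10^-4/(1.19·5.23) = 1.297×10^-4 K/W
  R_polyurethane foam = L/(kA) = 0.00862/(0.0223·5.23) = 0.07391 K/W
  R_borosilicate glass = L/(kA) = 0.00191/(0.953·5.23) = 3.832×10^-4 K/W
  R_plate glass = L/(kA) = 9.38×10^-4/(0.717·5.23) = 2.501×10^-4 K/W
ΣR = 1.297×10^-4 + 0.07391 + 3.832×10^-4 + 2.501×10^-4 = 0.07467 K/W
Q = ΔT/ΣR = (294.1 K − 275.51 K)/0.07467 = 249 W

Q = 249 W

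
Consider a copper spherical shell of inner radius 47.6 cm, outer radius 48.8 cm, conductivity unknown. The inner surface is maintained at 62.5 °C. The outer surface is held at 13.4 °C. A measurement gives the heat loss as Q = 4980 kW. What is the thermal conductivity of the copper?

k = 417 W/m·K

ΣR = ΔT/Q = |62.5 − 13.4|/4.98×10^6 = 9.859×10^-6 K/W
(1/r₁−1/r₂)/(4πk) = 9.859×10^-6 ⇒ k = 0.05166/(4π·9.859×10^-6) = 417 W/m·K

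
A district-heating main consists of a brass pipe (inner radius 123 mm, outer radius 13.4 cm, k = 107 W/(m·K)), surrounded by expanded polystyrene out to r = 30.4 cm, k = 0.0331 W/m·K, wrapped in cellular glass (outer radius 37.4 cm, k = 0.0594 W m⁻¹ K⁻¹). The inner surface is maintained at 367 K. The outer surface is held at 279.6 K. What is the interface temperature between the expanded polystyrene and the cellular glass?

T = 290.4 K

Resistance network (inner→outer):
  R'_brass = ln(0.134/0.123)/(2πk) = 0.08566/(2π·107) = 1.274×10^-4 m·K/W
  R'_expanded polystyrene = ln(0.304/0.134)/(2πk) = 0.8192/(2π·0.0331) = 3.939 m·K/W
  R'_cellular glass = ln(0.374/0.304)/(2πk) = 0.2072/(2π·0.0594) = 0.5552 m·K/W
ΣR = 1.274×10^-4 + 3.939 + 0.5552 = 4.494 m·K/W
Q' = ΔT/ΣR = (367 K − 279.6 K)/4.494 = 19.45 W/m
From the inner boundary to the expanded polystyrene/cellular glass interface, ΣR_partial = 3.939 m·K/W.
T_interface = T_in − Q'·ΣR_partial = 367 K − (19.45)(3.939) = 290.4 K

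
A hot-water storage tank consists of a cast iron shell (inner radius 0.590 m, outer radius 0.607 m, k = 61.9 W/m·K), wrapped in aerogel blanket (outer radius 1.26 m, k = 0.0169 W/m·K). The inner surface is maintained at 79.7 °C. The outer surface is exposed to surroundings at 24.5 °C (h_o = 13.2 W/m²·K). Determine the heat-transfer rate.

Q = 13.7 W

Treat each layer as a resistance in series:
  R_cast iron = (1/0.590 − 1/0.607)/(4πk) = 0.04747/(4π·61.9) = 6.102×10^-5 K/W
  R_aerogel blanket = (1/0.607 − 1/1.26)/(4πk) = 0.8538/(4π·0.0169) = 4.020 K/W
  R_conv,out = 1/(4πr²h) = 1/(4π·1.26²·13.2) = 0.003797 K/W
ΣR = 6.102×10^-5 + 4.020 + 0.003797 = 4.024 K/W
Q = ΔT/ΣR = (79.7 °C − 24.5 °C)/4.024 = 13.7 W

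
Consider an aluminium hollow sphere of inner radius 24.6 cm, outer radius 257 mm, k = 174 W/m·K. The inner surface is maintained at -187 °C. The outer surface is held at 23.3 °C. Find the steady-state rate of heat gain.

Q = 4πk·ΔT/(1/r₁ − 1/r₂) = 4π × 174 × 210.3 / (1/0.246 − 1/0.257) = 2.64×10^6 W

Q = 2640 kW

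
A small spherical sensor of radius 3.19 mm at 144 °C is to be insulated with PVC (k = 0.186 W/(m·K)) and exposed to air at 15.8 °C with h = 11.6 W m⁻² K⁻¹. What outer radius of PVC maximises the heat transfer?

r_cr = 3.21 cm

For a sphere, r_cr = 2k_ins/h = 2·0.186/11.6 = 0.0321 m = 3.21 cm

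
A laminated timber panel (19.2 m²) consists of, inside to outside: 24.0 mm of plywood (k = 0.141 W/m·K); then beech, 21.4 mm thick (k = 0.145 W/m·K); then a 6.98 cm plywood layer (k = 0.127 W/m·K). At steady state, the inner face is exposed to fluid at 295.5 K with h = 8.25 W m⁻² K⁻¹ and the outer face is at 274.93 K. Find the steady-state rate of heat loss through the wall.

Q = 399 W

Treat each layer as a resistance in series:
  R_conv,in = 1/(hA) = 1/(8.25·19.2) = 0.006313 K/W
  R_plywood = L/(kA) = 0.0240/(0.141·19.2) = 0.008865 K/W
  R_beech = L/(kA) = 0.0214/(0.145·19.2) = 0.007687 K/W
  R_plywood = L/(kA) = 0.0698/(0.127·19.2) = 0.02863 K/W
ΣR = 0.006313 + 0.008865 + 0.007687 + 0.02863 = 0.05149 K/W
Q = ΔT/ΣR = (295.5 K − 274.93 K)/0.05149 = 399 W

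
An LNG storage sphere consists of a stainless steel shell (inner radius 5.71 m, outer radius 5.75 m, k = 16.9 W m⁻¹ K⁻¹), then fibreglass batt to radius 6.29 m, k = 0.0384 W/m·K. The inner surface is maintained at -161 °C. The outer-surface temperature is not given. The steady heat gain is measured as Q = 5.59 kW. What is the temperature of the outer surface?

T_out = 12.0 °C

Series resistances:
  R_stainless steel = (1/5.71 − 1/5.75)/(4πk) = 0.001218/(4π·16.9) = 5.737×10^-6 K/W
  R_fibreglass batt = (1/5.75 − 1/6.29)/(4πk) = 0.01493/(4π·0.0384) = 0.03094 K/W
ΣR = 0.03095 K/W
ΔT = Q·ΣR = 5590 × 0.03095 = 173.0 K
Heat flows inward, so T_out = T_in + ΔT = -161 + 173.0 = 12.0 °C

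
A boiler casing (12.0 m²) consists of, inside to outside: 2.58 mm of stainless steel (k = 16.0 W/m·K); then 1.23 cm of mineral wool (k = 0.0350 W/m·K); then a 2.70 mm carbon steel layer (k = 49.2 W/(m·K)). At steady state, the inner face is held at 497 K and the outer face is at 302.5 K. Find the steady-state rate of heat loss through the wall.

Q = 6640 W

Series thermal resistances, inner to outer:
  R_stainless steel = L/(kA) = 0.00258/(16.0·12.0) = 1.344×10^-5 K/W
  R_mineral wool = L/(kA) = 0.0123/(0.0350·12.0) = 0.02929 K/W
  R_carbon steel = L/(kA) = 0.00270/(49.2·12.0) = 4.573×10^-6 K/W
ΣR = 1.344×10^-5 + 0.02929 + 4.573×10^-6 = 0.02931 K/W
Q = ΔT/ΣR = (497 K − 302.5 K)/0.02931 = 6640 W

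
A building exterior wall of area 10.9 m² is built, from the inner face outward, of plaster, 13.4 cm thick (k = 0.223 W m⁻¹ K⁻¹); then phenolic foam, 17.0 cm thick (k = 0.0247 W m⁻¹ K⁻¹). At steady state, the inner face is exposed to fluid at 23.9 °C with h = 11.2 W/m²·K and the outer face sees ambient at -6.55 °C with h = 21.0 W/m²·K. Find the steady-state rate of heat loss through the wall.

Q = 43.6 W

Series thermal resistances, inner to outer:
  R_conv,in = 1/(hA) = 1/(11.2·10.9) = 0.008191 K/W
  R_plaster = L/(kA) = 0.134/(0.223·10.9) = 0.05513 K/W
  R_phenolic foam = L/(kA) = 0.170/(0.0247·10.9) = 0.6314 K/W
  R_conv,out = 1/(hA) = 1/(21.0·10.9) = 0.004369 K/W
ΣR = 0.008191 + 0.05513 + 0.6314 + 0.004369 = 0.6991 K/W
Q = ΔT/ΣR = (23.9 °C − -6.55 °C)/0.6991 = 43.6 W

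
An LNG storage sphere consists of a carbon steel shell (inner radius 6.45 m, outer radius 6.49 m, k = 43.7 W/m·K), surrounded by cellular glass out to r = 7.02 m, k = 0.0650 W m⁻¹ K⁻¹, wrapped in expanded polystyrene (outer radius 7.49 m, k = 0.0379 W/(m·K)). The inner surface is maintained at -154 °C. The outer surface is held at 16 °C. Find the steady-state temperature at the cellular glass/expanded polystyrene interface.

T = -80.7 °C

Treat each layer as a resistance in series:
  R_carbon steel = (1/6.45 − 1/6.49)/(4πk) = 9.556×10^-4/(4π·43.7) = 1.740×10^-6 K/W
  R_cellular glass = (1/6.49 − 1/7.02)/(4πk) = 0.01163/(4π·0.0650) = 0.01424 K/W
  R_expanded polystyrene = (1/7.02 − 1/7.49)/(4πk) = 0.008939/(4π·0.0379) = 0.01877 K/W
ΣR = 1.740×10^-6 + 0.01424 + 0.01877 = 0.03301 K/W
Q = ΔT/ΣR = (-154 °C − 16 °C)/0.03301 = -5150 W
From the inner boundary to the cellular glass/expanded polystyrene interface, ΣR_partial = 0.01424 K/W.
T_interface = T_in − Q·ΣR_partial = -154 °C − (-5150)(0.01424) = -80.7 °C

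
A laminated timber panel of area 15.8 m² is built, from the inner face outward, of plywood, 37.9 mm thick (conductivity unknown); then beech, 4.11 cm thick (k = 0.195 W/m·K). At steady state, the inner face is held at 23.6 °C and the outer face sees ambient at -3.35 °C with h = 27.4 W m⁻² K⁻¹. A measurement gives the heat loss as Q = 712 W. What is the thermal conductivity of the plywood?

k = 0.108 W/m·K

ΣR = ΔT/Q = |23.6 − -3.35|/712 = 0.03785 K/W
Known resistances:
  R_beech = L/(kA) = 0.0411/(0.195·15.8) = 0.01334 K/W
  R_conv,out = 1/(hA) = 1/(27.4·15.8) = 0.002310 K/W
R_plywood = ΣR − ΣR_known = 0.03785 − 0.01565 = 0.02220 K/W
L/(kA) = 0.02220 ⇒ k = 0.0379/(0.02220·15.8) = 0.108 W/m·K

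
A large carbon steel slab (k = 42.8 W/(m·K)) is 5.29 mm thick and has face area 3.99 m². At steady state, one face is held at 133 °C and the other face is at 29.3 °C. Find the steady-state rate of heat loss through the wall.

Q = 3350 kW

Q = kA·ΔT/L = 42.8 × 3.99 × |133 °C − 29.3 °C| / 0.00529 = 3.35×10^6 W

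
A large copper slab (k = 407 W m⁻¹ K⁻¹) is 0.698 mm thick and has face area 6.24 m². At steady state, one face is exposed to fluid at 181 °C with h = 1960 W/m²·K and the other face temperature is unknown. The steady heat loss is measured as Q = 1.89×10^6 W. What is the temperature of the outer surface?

T_out = 25.9 °C

Series resistances:
  R_conv,in = 1/(hA) = 1/(1960·6.24) = 8.176×10^-5 K/W
  R_copper = L/(kA) = 6.98×10^-4/(407·6.24) = 2.748×10^-7 K/W
ΣR = 8.204×10^-5 K/W
ΔT = Q·ΣR = 1.89×10^6 × 8.204×10^-5 = 155.1 K
Heat flows outward, so T_out = T_in − ΔT = 181 − 155.1 = 25.9 °C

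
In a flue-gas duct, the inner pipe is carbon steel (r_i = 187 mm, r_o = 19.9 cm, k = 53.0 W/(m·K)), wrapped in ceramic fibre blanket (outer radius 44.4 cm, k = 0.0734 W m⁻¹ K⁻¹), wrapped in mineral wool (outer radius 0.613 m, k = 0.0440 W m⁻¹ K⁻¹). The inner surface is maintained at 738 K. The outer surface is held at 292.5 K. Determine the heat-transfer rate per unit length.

Q' = 153 W/m

Treat each layer as a resistance in series:
  R'_carbon steel = ln(0.199/0.187)/(2πk) = 0.06220/(2π·53.0) = 1.868×10^-4 m·K/W
  R'_ceramic fibre blanket = ln(0.444/0.199)/(2πk) = 0.8025/(2π·0.0734) = 1.740 m·K/W
  R'_mineral wool = ln(0.613/0.444)/(2πk) = 0.3225/(2π·0.0440) = 1.167 m·K/W
ΣR = 1.868×10^-4 + 1.740 + 1.167 = 2.907 m·K/W
Q' = ΔT/ΣR = (738 K − 292.5 K)/2.907 = 153 W/m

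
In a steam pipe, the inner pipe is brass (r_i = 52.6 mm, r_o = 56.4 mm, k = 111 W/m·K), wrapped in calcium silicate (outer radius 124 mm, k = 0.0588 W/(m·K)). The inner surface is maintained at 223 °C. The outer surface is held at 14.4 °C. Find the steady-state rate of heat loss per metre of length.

Treat each layer as a resistance in series:
  R'_brass = ln(0.0564/0.0526)/(2πk) = 0.06975/(2π·111) = 1.000×10^-4 m·K/W
  R'_calcium silicate = ln(0.124/0.0564)/(2πk) = 0.7878/(2π·0.0588) = 2.132 m·K/W
ΣR = 1.000×10^-4 + 2.132 = 2.132 m·K/W
Q' = ΔT/ΣR = (223 °C − 14.4 °C)/2.132 = 97.8 W/m

Q' = 97.8 W/m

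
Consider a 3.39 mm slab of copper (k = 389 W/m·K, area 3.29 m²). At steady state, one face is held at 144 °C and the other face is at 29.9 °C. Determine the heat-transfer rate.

Q = 43100 kW

Q = kA·ΔT/L = 389 × 3.29 × |144 °C − 29.9 °C| / 0.00339 = 4.31×10^7 W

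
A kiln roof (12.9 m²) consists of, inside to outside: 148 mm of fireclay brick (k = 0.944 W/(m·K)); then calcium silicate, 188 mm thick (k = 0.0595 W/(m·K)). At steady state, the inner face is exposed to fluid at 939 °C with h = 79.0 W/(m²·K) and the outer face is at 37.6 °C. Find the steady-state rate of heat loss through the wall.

Treat each layer as a resistance in series:
  R_conv,in = 1/(hA) = 1/(79.0·12.9) = 9.813×10^-4 K/W
  R_fireclay brick = L/(kA) = 0.148/(0.944·12.9) = 0.01215 K/W
  R_calcium silicate = L/(kA) = 0.188/(0.0595·12.9) = 0.2449 K/W
ΣR = 9.813×10^-4 + 0.01215 + 0.2449 = 0.2580 K/W
Q = ΔT/ΣR = (939 °C − 37.6 °C)/0.2580 = 3490 W

Q = 3.49 kW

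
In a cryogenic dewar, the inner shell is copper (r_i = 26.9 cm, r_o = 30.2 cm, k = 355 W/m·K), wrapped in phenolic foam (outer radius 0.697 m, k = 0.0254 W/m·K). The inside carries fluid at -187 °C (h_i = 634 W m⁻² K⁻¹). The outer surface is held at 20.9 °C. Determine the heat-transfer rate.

Q = 35.4 W

Series thermal resistances, inner to outer:
  R_conv,in = 1/(4πr²h) = 1/(4π·0.269²·634) = 0.001735 K/W
  R_copper = (1/0.269 − 1/0.302)/(4πk) = 0.4062/(4π·355) = 9.106×10^-5 K/W
  R_phenolic foam = (1/0.302 − 1/0.697)/(4πk) = 1.877/(4π·0.0254) = 5.879 K/W
ΣR = 0.001735 + 9.106×10^-5 + 5.879 = 5.881 K/W
Q = ΔT/ΣR = (-187 °C − 20.9 °C)/5.881 = -35.4 W
(Negative Q ⇒ heat flows inward; heat gain = 35.4 W.)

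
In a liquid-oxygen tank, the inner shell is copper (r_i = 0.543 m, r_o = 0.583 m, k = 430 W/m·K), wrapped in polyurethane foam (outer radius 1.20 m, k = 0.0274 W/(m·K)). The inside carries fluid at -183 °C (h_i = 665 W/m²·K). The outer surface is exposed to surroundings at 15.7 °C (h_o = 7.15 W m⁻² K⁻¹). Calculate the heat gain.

Q = 77.3 W

Treat each layer as a resistance in series:
  R_conv,in = 1/(4πr²h) = 1/(4π·0.543²·665) = 4.059×10^-4 K/W
  R_copper = (1/0.543 − 1/0.583)/(4πk) = 0.1264/(4π·430) = 2.338×10^-5 K/W
  R_polyurethane foam = (1/0.583 − 1/1.20)/(4πk) = 0.8819/(4π·0.0274) = 2.561 K/W
  R_conv,out = 1/(4πr²h) = 1/(4π·1.20²·7.15) = 0.007729 K/W
ΣR = 4.059×10^-4 + 2.338×10^-5 + 2.561 + 0.007729 = 2.569 K/W
Q = ΔT/ΣR = (-183 °C − 15.7 °C)/2.569 = -77.3 W
(Negative Q ⇒ heat flows inward; heat gain = 77.3 W.)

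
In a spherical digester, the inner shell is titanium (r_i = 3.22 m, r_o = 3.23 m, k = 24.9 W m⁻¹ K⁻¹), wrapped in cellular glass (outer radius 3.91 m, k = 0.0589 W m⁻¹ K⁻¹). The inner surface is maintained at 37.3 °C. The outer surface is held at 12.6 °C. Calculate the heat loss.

Resistance network (inner→outer):
  R_titanium = (1/3.22 − 1/3.23)/(4πk) = 9.615×10^-4/(4π·24.9) = 3.073×10^-6 K/W
  R_cellular glass = (1/3.23 − 1/3.91)/(4πk) = 0.05384/(4π·0.0589) = 0.07275 K/W
ΣR = 3.073×10^-6 + 0.07275 = 0.07275 K/W
Q = ΔT/ΣR = (37.3 °C − 12.6 °C)/0.07275 = 340 W

Q = 340 W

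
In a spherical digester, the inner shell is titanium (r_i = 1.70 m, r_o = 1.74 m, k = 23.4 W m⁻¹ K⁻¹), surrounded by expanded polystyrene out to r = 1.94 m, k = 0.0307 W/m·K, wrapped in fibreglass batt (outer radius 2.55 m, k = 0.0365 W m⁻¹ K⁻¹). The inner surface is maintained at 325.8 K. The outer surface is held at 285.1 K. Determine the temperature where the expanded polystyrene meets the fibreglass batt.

Treat each layer as a resistance in series:
  R_titanium = (1/1.70 − 1/1.74)/(4πk) = 0.01352/(4π·23.4) = 4.599×10^-5 K/W
  R_expanded polystyrene = (1/1.74 − 1/1.94)/(4πk) = 0.05925/(4π·0.0307) = 0.1536 K/W
  R_fibreglass batt = (1/1.94 − 1/2.55)/(4πk) = 0.1233/(4π·0.0365) = 0.2688 K/W
ΣR = 4.599×10^-5 + 0.1536 + 0.2688 = 0.4224 K/W
Q = ΔT/ΣR = (325.8 K − 285.1 K)/0.4224 = 96.35 W
From the inner boundary to the expanded polystyrene/fibreglass batt interface, ΣR_partial = 0.1536 K/W.
T_interface = T_in − Q·ΣR_partial = 325.8 K − (96.35)(0.1536) = 311.0 K

T = 311.0 K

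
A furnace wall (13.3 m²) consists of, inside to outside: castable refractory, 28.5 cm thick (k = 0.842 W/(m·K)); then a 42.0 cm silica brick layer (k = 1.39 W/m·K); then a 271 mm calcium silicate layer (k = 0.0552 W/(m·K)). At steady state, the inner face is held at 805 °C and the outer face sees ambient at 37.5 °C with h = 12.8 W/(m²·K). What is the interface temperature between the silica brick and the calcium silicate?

Treat each layer as a resistance in series:
  R_castable refractory = L/(kA) = 0.285/(0.842·13.3) = 0.02545 K/W
  R_silica brick = L/(kA) = 0.420/(1.39·13.3) = 0.02272 K/W
  R_calcium silicate = L/(kA) = 0.271/(0.0552·13.3) = 0.3691 K/W
  R_conv,out = 1/(hA) = 1/(12.8·13.3) = 0.005874 K/W
ΣR = 0.02545 + 0.02272 + 0.3691 + 0.005874 = 0.4231 K/W
Q = ΔT/ΣR = (805 °C − 37.5 °C)/0.4231 = 1814 W
From the inner boundary to the silica brick/calcium silicate interface, ΣR_partial = 0.04817 K/W.
T_interface = T_in − Q·ΣR_partial = 805 °C − (1814)(0.04817) = 718 °C

T = 718 °C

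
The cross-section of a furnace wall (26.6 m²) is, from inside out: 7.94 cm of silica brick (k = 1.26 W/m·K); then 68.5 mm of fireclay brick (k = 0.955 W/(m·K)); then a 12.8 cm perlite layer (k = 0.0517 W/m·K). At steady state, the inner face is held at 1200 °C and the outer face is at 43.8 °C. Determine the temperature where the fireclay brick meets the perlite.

Resistance network (inner→outer):
  R_silica brick = L/(kA) = 0.0794/(1.26·26.6) = 0.002369 K/W
  R_fireclay brick = L/(kA) = 0.0685/(0.955·26.6) = 0.002697 K/W
  R_perlite = L/(kA) = 0.128/(0.0517·26.6) = 0.09308 K/W
ΣR = 0.002369 + 0.002697 + 0.09308 = 0.09815 K/W
Q = ΔT/ΣR = (1200 °C − 43.8 °C)/0.09815 = 11780 W
From the inner boundary to the fireclay brick/perlite interface, ΣR_partial = 0.005066 K/W.
T_interface = T_in − Q·ΣR_partial = 1200 °C − (11780)(0.005066) = 1140 °C

T = 1140 °C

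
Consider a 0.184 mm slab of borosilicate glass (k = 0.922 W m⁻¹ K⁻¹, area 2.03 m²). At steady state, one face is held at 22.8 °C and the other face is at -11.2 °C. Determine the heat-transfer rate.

Q = kA·ΔT/L = 0.922 × 2.03 × |22.8 °C − -11.2 °C| / 1.84×10^-4 = 3.46×10^5 W

Q = 3.46×10^5 W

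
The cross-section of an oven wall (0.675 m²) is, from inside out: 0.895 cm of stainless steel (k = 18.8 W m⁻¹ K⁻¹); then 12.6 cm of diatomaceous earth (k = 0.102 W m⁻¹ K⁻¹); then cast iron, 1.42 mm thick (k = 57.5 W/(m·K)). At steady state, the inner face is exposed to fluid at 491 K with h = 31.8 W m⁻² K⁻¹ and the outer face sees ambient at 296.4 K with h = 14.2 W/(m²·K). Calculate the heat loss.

Q = 98.2 W

Treat each layer as a resistance in series:
  R_conv,in = 1/(hA) = 1/(31.8·0.675) = 0.04659 K/W
  R_stainless steel = L/(kA) = 0.00895/(18.8·0.675) = 7.053×10^-4 K/W
  R_diatomaceous earth = L/(kA) = 0.126/(0.102·0.675) = 1.830 K/W
  R_cast iron = L/(kA) = 0.00142/(57.5·0.675) = 3.659×10^-5 K/W
  R_conv,out = 1/(hA) = 1/(14.2·0.675) = 0.1043 K/W
ΣR = 0.04659 + 7.053×10^-4 + 1.830 + 3.659×10^-5 + 0.1043 = 1.982 K/W
Q = ΔT/ΣR = (491 K − 296.4 K)/1.982 = 98.2 W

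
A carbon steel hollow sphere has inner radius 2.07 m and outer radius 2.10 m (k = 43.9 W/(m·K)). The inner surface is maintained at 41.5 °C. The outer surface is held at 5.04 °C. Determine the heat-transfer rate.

Q = 4πk·ΔT/(1/r₁ − 1/r₂) = 4π × 43.9 × 36.46 / (1/2.07 − 1/2.10) = 2.91×10^6 W

Q = 2.91×10^6 W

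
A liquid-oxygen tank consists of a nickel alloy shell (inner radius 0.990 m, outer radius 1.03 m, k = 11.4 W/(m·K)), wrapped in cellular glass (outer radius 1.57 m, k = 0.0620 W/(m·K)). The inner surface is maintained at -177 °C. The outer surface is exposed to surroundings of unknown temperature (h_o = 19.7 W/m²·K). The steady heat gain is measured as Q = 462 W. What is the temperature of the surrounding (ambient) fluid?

Sum the resistances:
  R_nickel alloy = (1/0.990 − 1/1.03)/(4πk) = 0.03923/(4π·11.4) = 2.738×10^-4 K/W
  R_cellular glass = (1/1.03 − 1/1.57)/(4πk) = 0.3339/(4π·0.0620) = 0.4286 K/W
  R_conv,out = 1/(4πr²h) = 1/(4π·1.57²·19.7) = 0.001639 K/W
ΣR = 0.4305 K/W
ΔT = Q·ΣR = 462 × 0.4305 = 198.9 K
Heat flows inward, so T_out = T_in + ΔT = -177 + 198.9 = 21.9 °C

T_out = 21.9 °C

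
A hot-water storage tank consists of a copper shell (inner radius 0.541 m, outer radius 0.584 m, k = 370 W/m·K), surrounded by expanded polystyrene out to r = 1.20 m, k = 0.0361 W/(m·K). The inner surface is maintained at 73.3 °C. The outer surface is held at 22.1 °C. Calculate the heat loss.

Series thermal resistances, inner to outer:
  R_copper = (1/0.541 − 1/0.584)/(4πk) = 0.1361/(4π·370) = 2.927×10^-5 K/W
  R_expanded polystyrene = (1/0.584 − 1/1.20)/(4πk) = 0.8790/(4π·0.0361) = 1.938 K/W
ΣR = 2.927×10^-5 + 1.938 = 1.938 K/W
Q = ΔT/ΣR = (73.3 °C − 22.1 °C)/1.938 = 26.4 W

Q = 26.4 W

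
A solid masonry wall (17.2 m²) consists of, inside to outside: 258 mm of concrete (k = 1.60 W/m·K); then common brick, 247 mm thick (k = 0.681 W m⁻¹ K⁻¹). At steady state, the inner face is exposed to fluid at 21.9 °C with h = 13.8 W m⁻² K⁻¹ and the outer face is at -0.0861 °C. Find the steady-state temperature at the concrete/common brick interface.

Resistance network (inner→outer):
  R_conv,in = 1/(hA) = 1/(13.8·17.2) = 0.004213 K/W
  R_concrete = L/(kA) = 0.258/(1.60·17.2) = 0.009375 K/W
  R_common brick = L/(kA) = 0.247/(0.681·17.2) = 0.02109 K/W
ΣR = 0.004213 + 0.009375 + 0.02109 = 0.03468 K/W
Q = ΔT/ΣR = (21.9 °C − -0.0861 °C)/0.03468 = 634.0 W
From the inner boundary to the concrete/common brick interface, ΣR_partial = 0.01359 K/W.
T_interface = T_in − Q·ΣR_partial = 21.9 °C − (634.0)(0.01359) = 13.3 °C

T = 13.3 °C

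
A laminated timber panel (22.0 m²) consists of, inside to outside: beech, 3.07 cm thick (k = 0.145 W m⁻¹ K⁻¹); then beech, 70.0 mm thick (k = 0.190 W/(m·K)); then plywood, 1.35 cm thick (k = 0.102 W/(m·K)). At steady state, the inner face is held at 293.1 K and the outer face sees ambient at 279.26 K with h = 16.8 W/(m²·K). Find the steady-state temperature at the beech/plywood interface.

Resistance network (inner→outer):
  R_beech = L/(kA) = 0.0307/(0.145·22.0) = 0.009624 K/W
  R_beech = L/(kA) = 0.0700/(0.190·22.0) = 0.01675 K/W
  R_plywood = L/(kA) = 0.0135/(0.102·22.0) = 0.006016 K/W
  R_conv,out = 1/(hA) = 1/(16.8·22.0) = 0.002706 K/W
ΣR = 0.009624 + 0.01675 + 0.006016 + 0.002706 = 0.03510 K/W
Q = ΔT/ΣR = (293.1 K − 279.26 K)/0.03510 = 394.3 W
From the inner boundary to the beech/plywood interface, ΣR_partial = 0.02637 K/W.
T_interface = T_in − Q·ΣR_partial = 293.1 K − (394.3)(0.02637) = 282.70 K

T = 282.70 K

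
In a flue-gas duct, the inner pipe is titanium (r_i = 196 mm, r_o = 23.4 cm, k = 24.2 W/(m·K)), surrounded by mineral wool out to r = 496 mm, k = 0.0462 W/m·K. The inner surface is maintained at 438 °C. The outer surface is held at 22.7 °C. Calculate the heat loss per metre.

Q' = 160 W/m

Resistance network (inner→outer):
  R'_titanium = ln(0.234/0.196)/(2πk) = 0.1772/(2π·24.2) = 0.001165 m·K/W
  R'_mineral wool = ln(0.496/0.234)/(2πk) = 0.7513/(2π·0.0462) = 2.588 m·K/W
ΣR = 0.001165 + 2.588 = 2.589 m·K/W
Q' = ΔT/ΣR = (438 °C − 22.7 °C)/2.589 = 160 W/m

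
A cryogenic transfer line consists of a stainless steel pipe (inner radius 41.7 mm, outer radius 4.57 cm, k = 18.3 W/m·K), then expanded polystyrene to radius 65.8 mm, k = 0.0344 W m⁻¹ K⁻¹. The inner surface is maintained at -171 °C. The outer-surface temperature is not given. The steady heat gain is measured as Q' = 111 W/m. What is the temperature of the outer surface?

T_out = 16.3 °C

Sum the resistances:
  R'_stainless steel = ln(0.0457/0.0417)/(2πk) = 0.09160/(2π·18.3) = 7.966×10^-4 m·K/W
  R'_expanded polystyrene = ln(0.0658/0.0457)/(2πk) = 0.3645/(2π·0.0344) = 1.686 m·K/W
ΣR = 1.687 m·K/W
ΔT = Q'·ΣR = 111 × 1.687 = 187.3 K
Heat flows inward, so T_out = T_in + ΔT = -171 + 187.3 = 16.3 °C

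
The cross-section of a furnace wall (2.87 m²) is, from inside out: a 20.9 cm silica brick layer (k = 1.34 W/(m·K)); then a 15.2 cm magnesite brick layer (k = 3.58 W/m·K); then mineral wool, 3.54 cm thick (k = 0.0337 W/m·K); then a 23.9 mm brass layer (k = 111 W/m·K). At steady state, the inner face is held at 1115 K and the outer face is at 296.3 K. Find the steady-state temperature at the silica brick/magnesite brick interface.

T = 1013 K

Resistance network (inner→outer):
  R_silica brick = L/(kA) = 0.209/(1.34·2.87) = 0.05434 K/W
  R_magnesite brick = L/(kA) = 0.152/(3.58·2.87) = 0.01479 K/W
  R_mineral wool = L/(kA) = 0.0354/(0.0337·2.87) = 0.3660 K/W
  R_brass = L/(kA) = 0.0239/(111·2.87) = 7.502×10^-5 K/W
ΣR = 0.05434 + 0.01479 + 0.3660 + 7.502×10^-5 = 0.4352 K/W
Q = ΔT/ΣR = (1115 K − 296.3 K)/0.4352 = 1881 W
From the inner boundary to the silica brick/magnesite brick interface, ΣR_partial = 0.05434 K/W.
T_interface = T_in − Q·ΣR_partial = 1115 K − (1881)(0.05434) = 1013 K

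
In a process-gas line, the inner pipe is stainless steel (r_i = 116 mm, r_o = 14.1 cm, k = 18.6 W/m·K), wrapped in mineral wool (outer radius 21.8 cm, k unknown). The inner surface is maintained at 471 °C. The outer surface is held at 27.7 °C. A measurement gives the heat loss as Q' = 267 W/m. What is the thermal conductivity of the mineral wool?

ΣR = ΔT/Q' = |471 − 27.7|/267 = 1.660 m·K/W
Known resistances:
  R'_stainless steel = ln(0.141/0.116)/(2πk) = 0.1952/(2π·18.6) = 0.001670 m·K/W
R_mineral wool = ΣR − ΣR_known = 1.660 − 0.001670 = 1.658 m·K/W
ln(r₂/r₁)/(2πk) = 1.658 ⇒ k = 0.4357/(2π·1.658) = 0.0418 W/m·K

k = 0.0418 W/m·K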